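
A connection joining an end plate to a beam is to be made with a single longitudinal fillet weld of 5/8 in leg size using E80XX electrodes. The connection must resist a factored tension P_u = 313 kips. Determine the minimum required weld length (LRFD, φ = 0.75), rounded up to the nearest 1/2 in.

L = 20 in

E80XX → F_EXX = 80 ksi.
Throat t_e = 0.707 × 0.625 = 0.4419 in.
φr_n = 0.75 × 0.6 × 80 × 0.4419 = 15.91 kips/in.
L_req = P_u / φr_n = 313 / 15.91 = 19.68 in total.
Round up → use L = 20 in.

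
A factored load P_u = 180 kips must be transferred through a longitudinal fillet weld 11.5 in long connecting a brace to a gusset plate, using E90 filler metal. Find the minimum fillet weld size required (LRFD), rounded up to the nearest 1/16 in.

E90XX → F_EXX = 90 ksi.
Total weld length L = 11.5 in.
Required throat t_e = P_u / (φ × 0.6 F_EXX × L) = 180 / (0.75 × 0.6 × 90 × 11.5) = 0.3865 in.
Required leg w = t_e / 0.707 = 0.5466 in → use 9/16 in.

w = 9/16 in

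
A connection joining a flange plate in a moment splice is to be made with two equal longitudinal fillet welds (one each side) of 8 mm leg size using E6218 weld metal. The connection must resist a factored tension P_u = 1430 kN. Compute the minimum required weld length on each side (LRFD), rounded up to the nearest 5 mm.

L = 455 mm on each side

E62XX → F_EXX = 620 MPa.
Throat t_e = 0.707 × 8 = 5.656 mm.
φr_n = 0.75 × 0.6 × 620 × 5.656 × 10⁻³ = 1.578 kN/mm.
L_req = P_u / φr_n = 1430 / 1.578 = 906.2 mm total.
Per side: 906.2 / 2 = 453.1 mm.
Round up → use L = 455 mm on each side.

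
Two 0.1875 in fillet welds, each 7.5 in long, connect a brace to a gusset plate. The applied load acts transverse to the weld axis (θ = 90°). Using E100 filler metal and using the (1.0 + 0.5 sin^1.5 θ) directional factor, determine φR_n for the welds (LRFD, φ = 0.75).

E100XX → F_EXX = 100 ksi.
t_e = 0.707 × 0.1875 = 0.1326 in; A_we = 0.1326 × 15 = 1.988 in².
Directional factor: 1.0 + 0.5 sin^1.5(90°) = 1.5.
F_nw = 0.6 × 100 × 1.5 = 90 ksi.
φR_n = 0.75 × 90 × 1.988 = 134.2 kips.

φR_n ≈ 134 kips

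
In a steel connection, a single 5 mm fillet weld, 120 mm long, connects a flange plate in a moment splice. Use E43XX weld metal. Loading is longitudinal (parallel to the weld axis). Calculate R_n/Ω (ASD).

E43XX → F_EXX = 430 MPa.
Effective throat t_e = 0.707 × 5 = 3.535 mm.
Total length L = 120 mm; A_we = 3.535 × 120 = 424.2 mm².
F_nw = 0.6 F_EXX = 0.6 × 430 = 258 MPa.
R_n = 258 × 424.2 × 10⁻³ = 109.4 kN; R_n/Ω = 109.4/2.0 = 54.72 kN.

R_n/Ω ≈ 54.7 kN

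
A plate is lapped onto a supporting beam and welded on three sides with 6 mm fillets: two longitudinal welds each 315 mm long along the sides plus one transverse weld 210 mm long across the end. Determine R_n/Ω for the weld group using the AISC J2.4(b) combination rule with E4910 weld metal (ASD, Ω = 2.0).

E49XX → F_EXX = 490 MPa.
t_e = 0.707 × 6 = 4.242 mm.
R_nwl = 0.6 × 490 × 4.242 × 630 × 10⁻³ = 785.7 kN (longitudinal, 2 welds).
R_nwt = 0.6 × 490 × 4.242 × 210 × 10⁻³ = 261.9 kN (transverse, base value).
(i) R_nwl + R_nwt = 1048 kN; (ii) 0.85 R_nwl + 1.5 R_nwt = 1061 kN.
R_n = max = 1061 kN [governs: (ii)]; R_n/Ω = 530.3 kN.

R_n/Ω ≈ 530 kN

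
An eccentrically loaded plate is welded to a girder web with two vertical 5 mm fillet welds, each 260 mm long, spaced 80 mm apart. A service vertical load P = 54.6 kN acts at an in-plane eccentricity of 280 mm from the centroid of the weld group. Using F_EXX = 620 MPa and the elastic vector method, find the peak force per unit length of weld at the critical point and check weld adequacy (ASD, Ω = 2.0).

f_max ≈ 592 N/mm; adequate

Total weld length L_w = 520 mm. Treat welds as unit-width lines.
Polar moment about centroid: J = 2[d³/12 + d(b/2)²] = 2[260³/12 + 260×40²] = 3761000 mm³.
Direct shear f_v = P/L_w = 54.6×10³ / 520 = 105 N/mm (vertical).
Torsion M = P·e = 54.6×10³ × 280 = 15288000 N·mm.
Critical point at (x, y) = (40, 130) from centroid. f_tx = M·y/J = 528.4 N/mm; f_ty = M·x/J = 162.6 N/mm.
Resultant f_max = √[f_tx² + (f_v + f_ty)²] = √[528.4² + (105 + 162.6)²] = 592.3 N/mm.
Capacity per unit length: r_n/Ω = (1/2.0) × 0.6 × 620 × (0.707 × 5) = 657.5 N/mm.
592.3 ≤ 657.5 → adequate.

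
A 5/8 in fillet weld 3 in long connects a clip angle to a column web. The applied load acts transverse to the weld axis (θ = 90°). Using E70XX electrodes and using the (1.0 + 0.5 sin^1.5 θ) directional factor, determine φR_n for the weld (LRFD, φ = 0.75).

φR_n ≈ 62.6 kip

E70XX → F_EXX = 70 ksi.
t_e = 0.707 × 0.625 = 0.4419 in; A_we = 0.4419 × 3 = 1.326 in².
Directional factor: 1.0 + 0.5 sin^1.5(90°) = 1.5.
F_nw = 0.6 × 70 × 1.5 = 63 ksi.
φR_n = 0.75 × 63 × 1.326 = 62.64 kip.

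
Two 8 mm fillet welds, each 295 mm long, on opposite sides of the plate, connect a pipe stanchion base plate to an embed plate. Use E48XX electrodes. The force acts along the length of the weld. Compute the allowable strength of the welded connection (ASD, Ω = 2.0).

R_n/Ω ≈ 481 kN

E48XX → F_EXX = 480 MPa.
Effective throat t_e = 0.707 × 8 = 5.656 mm.
Total length L = 590 mm; A_we = 5.656 × 590 = 3337 mm².
F_nw = 0.6 F_EXX = 0.6 × 480 = 288 MPa.
R_n = 288 × 3337 × 10⁻³ = 961.1 kN; R_n/Ω = 961.1/2.0 = 480.5 kN.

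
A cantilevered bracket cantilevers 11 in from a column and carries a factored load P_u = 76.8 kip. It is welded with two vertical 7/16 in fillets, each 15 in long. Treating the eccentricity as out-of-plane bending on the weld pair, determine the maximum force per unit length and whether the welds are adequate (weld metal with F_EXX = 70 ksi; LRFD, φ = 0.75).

f_max ≈ 11.6 kip/in; NOT adequate

L_w = 2 × 15 = 30 in; section modulus (unit throat) S = 2 × L²/6 = 75 in².
Direct shear f_v = P/L_w = 76.8/30 = 2.56 kip/in.
Moment M = P × e = 76.8 × 11 = 844.8 kip·in; bending f_b = M/S = 11.26 kip/in.
f_max = √(f_v² + f_b²) = √(2.56² + 11.26²) = 11.55 kip/in.
φr_n = 0.75 × 0.6 × 70 × (0.707 × 0.4375) = 9.743 kip/in → NOT adequate.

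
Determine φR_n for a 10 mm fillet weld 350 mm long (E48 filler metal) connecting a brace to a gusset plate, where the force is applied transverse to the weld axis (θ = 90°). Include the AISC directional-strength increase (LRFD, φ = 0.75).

E48XX → F_EXX = 480 MPa.
t_e = 0.707 × 10 = 7.07 mm; A_we = 7.07 × 350 = 2474 mm².
Directional factor: 1.0 + 0.5 sin^1.5(90°) = 1.5.
F_nw = 0.6 × 480 × 1.5 = 432 MPa.
φR_n = 0.75 × 432 × 2474 × 10⁻³ = 801.7 kN.

φR_n ≈ 802 kN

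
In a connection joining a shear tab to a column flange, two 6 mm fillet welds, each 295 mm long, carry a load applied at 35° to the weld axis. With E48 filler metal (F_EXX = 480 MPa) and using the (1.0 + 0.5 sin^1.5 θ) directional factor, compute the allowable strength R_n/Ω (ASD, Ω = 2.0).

R_n/Ω ≈ 439 kN

t_e = 0.707 × 6 = 4.242 mm; A_we = 4.242 × 590 = 2503 mm².
Directional factor: 1.0 + 0.5 sin^1.5(35°) = 1.217.
F_nw = 0.6 × 480 × 1.217 = 350.6 MPa.
R_n/Ω = (350.6 × 2503) / 2.0 × 10⁻³ = 438.7 kN.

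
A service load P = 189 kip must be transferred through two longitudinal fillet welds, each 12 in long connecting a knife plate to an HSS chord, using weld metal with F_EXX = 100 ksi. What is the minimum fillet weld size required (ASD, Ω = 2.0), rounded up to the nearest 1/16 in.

Total weld length L = 24 in.
Required throat t_e = P × Ω / (0.6 F_EXX × L) = 189 × 2.0 / (0.6 × 100 × 24) = 0.2625 in.
Required leg w = t_e / 0.707 = 0.3713 in → use 3/8 in.

w = 3/8 in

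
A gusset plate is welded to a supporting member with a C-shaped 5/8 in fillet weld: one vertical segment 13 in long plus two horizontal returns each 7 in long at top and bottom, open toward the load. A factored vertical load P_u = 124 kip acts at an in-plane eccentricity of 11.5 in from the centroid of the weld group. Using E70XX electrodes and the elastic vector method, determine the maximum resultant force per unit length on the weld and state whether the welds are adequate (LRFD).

E70XX → F_EXX = 70 ksi.
Total weld length L_w = 27 in. Treat welds as unit-width lines.
Centroid: x̄ = 2×7×3.5 / 27 = 1.815 in from the vertical weld.
Polar moment about centroid: J = I_x + I_y = [13³/12 + 2×7×6.5²] + [13×1.815² + 2(7³/12 + 7×1.685²)] = 914.3 in³.
Direct shear f_v = P/L_w = 124 / 27 = 4.593 kip/in (vertical).
Torsion M = P·e = 124 × 11.5 = 1426 kip·in.
Critical point at (x, y) = (5.185, 6.5) from centroid. f_tx = M·y/J = 10.14 kip/in; f_ty = M·x/J = 8.087 kip/in.
Resultant f_max = √[f_tx² + (f_v + f_ty)²] = √[10.14² + (4.593 + 8.087)²] = 16.23 kip/in.
Capacity per unit length: φr_n = 0.75 × 0.6 × 70 × (0.707 × 0.625) = 13.92 kip/in.
16.23 > 13.92 → NOT adequate.

f_max ≈ 16.2 kip/in; NOT adequate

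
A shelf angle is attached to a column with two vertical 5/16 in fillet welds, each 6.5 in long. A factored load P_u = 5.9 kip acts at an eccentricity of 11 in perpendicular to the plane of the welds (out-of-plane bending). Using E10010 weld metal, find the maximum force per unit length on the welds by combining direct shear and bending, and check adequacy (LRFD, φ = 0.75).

f_max ≈ 4.63 kip/in; adequate

E100XX → F_EXX = 100 ksi.
L_w = 2 × 6.5 = 13 in; section modulus (unit throat) S = 2 × L²/6 = 14.08 in².
Direct shear f_v = P/L_w = 5.9/13 = 0.4538 kip/in.
Moment M = P × e = 5.9 × 11 = 64.9 kip·in; bending f_b = M/S = 4.608 kip/in.
f_max = √(f_v² + f_b²) = √(0.4538² + 4.608²) = 4.631 kip/in.
φr_n = 0.75 × 0.6 × 100 × (0.707 × 0.3125) = 9.942 kip/in → adequate.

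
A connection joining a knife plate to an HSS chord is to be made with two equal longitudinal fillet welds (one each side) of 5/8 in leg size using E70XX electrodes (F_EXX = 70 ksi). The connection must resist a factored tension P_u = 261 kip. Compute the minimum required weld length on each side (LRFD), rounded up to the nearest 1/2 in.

L = 9.5 in on each side

Throat t_e = 0.707 × 0.625 = 0.4419 in.
φr_n = 0.75 × 0.6 × 70 × 0.4419 = 13.92 kip/in.
L_req = P_u / φr_n = 261 / 13.92 = 18.75 in total.
Per side: 18.75 / 2 = 9.376 in.
Round up → use L = 9.5 in on each side.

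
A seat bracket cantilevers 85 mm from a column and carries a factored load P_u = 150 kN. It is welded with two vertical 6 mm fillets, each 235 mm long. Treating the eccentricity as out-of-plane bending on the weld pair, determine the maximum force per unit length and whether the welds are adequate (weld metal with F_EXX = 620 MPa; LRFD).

L_w = 2 × 235 = 470 mm; section modulus (unit throat) S = 2 × L²/6 = 18410 mm².
Direct shear f_v = P/L_w = 150×10³/470 = 319.1 N/mm.
Moment M = P × e = 150×10³ × 85 = 12750000 N·mm; bending f_b = M/S = 692.6 N/mm.
f_max = √(f_v² + f_b²) = √(319.1² + 692.6²) = 762.6 N/mm.
φr_n = 0.75 × 0.6 × 620 × (0.707 × 6) = 1184 N/mm → adequate.

f_max ≈ 763 N/mm; adequate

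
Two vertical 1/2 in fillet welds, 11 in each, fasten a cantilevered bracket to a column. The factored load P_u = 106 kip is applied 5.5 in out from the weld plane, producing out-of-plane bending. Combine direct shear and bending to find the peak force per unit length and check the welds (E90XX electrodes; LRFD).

E90XX → F_EXX = 90 ksi.
L_w = 2 × 11 = 22 in; section modulus (unit throat) S = 2 × L²/6 = 40.33 in².
Direct shear f_v = P/L_w = 106/22 = 4.818 kip/in.
Moment M = P × e = 106 × 5.5 = 583 kip·in; bending f_b = M/S = 14.45 kip/in.
f_max = √(f_v² + f_b²) = √(4.818² + 14.45²) = 15.24 kip/in.
φr_n = 0.75 × 0.6 × 90 × (0.707 × 0.5) = 14.32 kip/in → NOT adequate.

f_max ≈ 15.2 kip/in; NOT adequate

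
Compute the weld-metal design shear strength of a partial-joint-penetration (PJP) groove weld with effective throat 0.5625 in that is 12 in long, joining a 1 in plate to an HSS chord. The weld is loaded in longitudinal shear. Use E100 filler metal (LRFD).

E100XX → F_EXX = 100 ksi.
Effective throat (given) t_e = 0.5625 in.
A_we = 0.5625 × 12 = 6.75 in².
F_nw = 0.6 F_EXX = 60 ksi.
φR_n = 0.75 × 60 × 6.75 = 303.8 kip.

φR_n ≈ 304 kip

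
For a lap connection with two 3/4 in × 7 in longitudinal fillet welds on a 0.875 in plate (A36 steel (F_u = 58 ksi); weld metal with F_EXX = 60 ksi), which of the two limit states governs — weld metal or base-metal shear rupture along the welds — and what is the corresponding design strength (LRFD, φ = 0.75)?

φR_n ≈ 200 kip (weld metal governs)

t_e = 0.707 × 0.75 = 0.5302 in; L = 14 in.
Weld metal: φR_n = 0.75 × 0.6 × 60 × 0.5302 × 14 = 200.4 kip.
Base metal (shear rupture): φR_n = 0.75 × 0.6 × 58 × 0.875 × 14 = 319.7 kip.
Governing: weld metal.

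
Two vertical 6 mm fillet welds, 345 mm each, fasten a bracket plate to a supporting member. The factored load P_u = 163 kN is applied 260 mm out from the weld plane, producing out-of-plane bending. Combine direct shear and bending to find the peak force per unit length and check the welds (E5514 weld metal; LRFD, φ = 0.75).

f_max ≈ 1090 N/mm; NOT adequate

E55XX → F_EXX = 550 MPa.
L_w = 2 × 345 = 690 mm; section modulus (unit throat) S = 2 × L²/6 = 39680 mm².
Direct shear f_v = P/L_w = 163×10³/690 = 236.2 N/mm.
Moment M = P × e = 163×10³ × 260 = 42380000 N·mm; bending f_b = M/S = 1068 N/mm.
f_max = √(f_v² + f_b²) = √(236.2² + 1068²) = 1094 N/mm.
φr_n = 0.75 × 0.6 × 550 × (0.707 × 6) = 1050 N/mm → NOT adequate.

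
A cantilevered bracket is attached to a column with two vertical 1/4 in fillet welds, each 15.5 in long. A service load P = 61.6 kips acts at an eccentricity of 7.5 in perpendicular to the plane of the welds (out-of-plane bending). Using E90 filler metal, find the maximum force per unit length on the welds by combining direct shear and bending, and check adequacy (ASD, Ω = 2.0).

E90XX → F_EXX = 90 ksi.
L_w = 2 × 15.5 = 31 in; section modulus (unit throat) S = 2 × L²/6 = 80.08 in².
Direct shear f_v = P/L_w = 61.6/31 = 1.987 kip/in.
Moment M = P × e = 61.6 × 7.5 = 462 kip·in; bending f_b = M/S = 5.769 kip/in.
f_max = √(f_v² + f_b²) = √(1.987² + 5.769²) = 6.102 kip/in.
r_n/Ω = (1/2.0) × 0.6 × 90 × (0.707 × 0.25) = 4.772 kip/in → NOT adequate.

f_max ≈ 6.1 kip/in; NOT adequate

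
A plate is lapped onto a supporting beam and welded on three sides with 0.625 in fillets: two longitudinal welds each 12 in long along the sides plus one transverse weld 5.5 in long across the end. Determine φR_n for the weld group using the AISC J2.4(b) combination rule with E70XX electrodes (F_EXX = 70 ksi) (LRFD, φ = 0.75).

φR_n ≈ 411 kips

t_e = 0.707 × 0.625 = 0.4419 in.
R_nwl = 0.6 × 70 × 0.4419 × 24 = 445.4 kips (longitudinal, 2 welds).
R_nwt = 0.6 × 70 × 0.4419 × 5.5 = 102.1 kips (transverse, base value).
(i) R_nwl + R_nwt = 547.5 kips; (ii) 0.85 R_nwl + 1.5 R_nwt = 531.7 kips.
R_n = max = 547.5 kips [governs: (i)]; φR_n = 410.6 kips.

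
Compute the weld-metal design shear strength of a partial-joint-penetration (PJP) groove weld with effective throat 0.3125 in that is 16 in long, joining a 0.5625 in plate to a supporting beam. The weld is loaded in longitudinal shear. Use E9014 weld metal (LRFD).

φR_n ≈ 202 kips

E90XX → F_EXX = 90 ksi.
Effective throat (given) t_e = 0.3125 in.
A_we = 0.3125 × 16 = 5 in².
F_nw = 0.6 F_EXX = 54 ksi.
φR_n = 0.75 × 54 × 5 = 202.5 kips.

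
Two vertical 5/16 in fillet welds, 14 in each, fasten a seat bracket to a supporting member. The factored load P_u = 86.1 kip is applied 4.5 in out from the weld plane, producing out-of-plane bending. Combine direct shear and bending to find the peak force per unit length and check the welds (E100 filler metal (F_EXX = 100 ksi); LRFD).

f_max ≈ 6.68 kip/in; adequate

L_w = 2 × 14 = 28 in; section modulus (unit throat) S = 2 × L²/6 = 65.33 in².
Direct shear f_v = P/L_w = 86.1/28 = 3.075 kip/in.
Moment M = P × e = 86.1 × 4.5 = 387.45 kip·in; bending f_b = M/S = 5.93 kip/in.
f_max = √(f_v² + f_b²) = √(3.075² + 5.93²) = 6.68 kip/in.
φr_n = 0.75 × 0.6 × 100 × (0.707 × 0.3125) = 9.942 kip/in → adequate.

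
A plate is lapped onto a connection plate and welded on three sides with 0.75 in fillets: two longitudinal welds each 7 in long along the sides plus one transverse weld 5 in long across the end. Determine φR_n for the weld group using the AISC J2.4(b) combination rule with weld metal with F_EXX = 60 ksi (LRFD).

φR_n ≈ 278 kips

t_e = 0.707 × 0.75 = 0.5302 in.
R_nwl = 0.6 × 60 × 0.5302 × 14 = 267.2 kips (longitudinal, 2 welds).
R_nwt = 0.6 × 60 × 0.5302 × 5 = 95.44 kips (transverse, base value).
(i) R_nwl + R_nwt = 362.7 kips; (ii) 0.85 R_nwl + 1.5 R_nwt = 370.3 kips.
R_n = max = 370.3 kips [governs: (ii)]; φR_n = 277.7 kips.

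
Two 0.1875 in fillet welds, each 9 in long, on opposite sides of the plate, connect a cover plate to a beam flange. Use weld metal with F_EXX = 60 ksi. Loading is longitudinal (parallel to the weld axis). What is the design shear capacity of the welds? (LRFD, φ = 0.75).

φR_n ≈ 64.4 kips

Effective throat t_e = 0.707 × 0.1875 = 0.1326 in.
Total length L = 18 in; A_we = 0.1326 × 18 = 2.386 in².
F_nw = 0.6 F_EXX = 0.6 × 60 = 36 ksi.
φR_n = 0.75 × 36 × 2.386 = 64.43 kips.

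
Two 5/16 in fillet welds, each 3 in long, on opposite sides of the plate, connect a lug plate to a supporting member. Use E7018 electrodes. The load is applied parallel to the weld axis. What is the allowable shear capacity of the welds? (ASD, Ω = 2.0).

R_n/Ω ≈ 27.8 kip

E70XX → F_EXX = 70 ksi.
Effective throat t_e = 0.707 × 0.3125 = 0.2209 in.
Total length L = 6 in; A_we = 0.2209 × 6 = 1.326 in².
F_nw = 0.6 F_EXX = 0.6 × 70 = 42 ksi.
R_n = 42 × 1.326 = 55.68 kip; R_n/Ω = 55.68/2.0 = 27.84 kip.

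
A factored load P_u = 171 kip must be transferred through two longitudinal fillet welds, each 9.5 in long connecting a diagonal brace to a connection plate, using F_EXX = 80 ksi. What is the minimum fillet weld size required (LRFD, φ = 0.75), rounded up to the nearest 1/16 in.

w = 3/8 in

Total weld length L = 19 in.
Required throat t_e = P_u / (φ × 0.6 F_EXX × L) = 171 / (0.75 × 0.6 × 80 × 19) = 0.25 in.
Required leg w = t_e / 0.707 = 0.3536 in → use 3/8 in.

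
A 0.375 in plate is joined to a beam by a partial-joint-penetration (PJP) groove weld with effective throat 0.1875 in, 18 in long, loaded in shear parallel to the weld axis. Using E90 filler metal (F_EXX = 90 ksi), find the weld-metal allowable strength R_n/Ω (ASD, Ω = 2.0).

R_n/Ω ≈ 91.1 kip

Effective throat (given) t_e = 0.1875 in.
A_we = 0.1875 × 18 = 3.375 in².
F_nw = 0.6 F_EXX = 54 ksi.
R_n/Ω = (54 × 3.375) / 2.0 = 91.12 kip.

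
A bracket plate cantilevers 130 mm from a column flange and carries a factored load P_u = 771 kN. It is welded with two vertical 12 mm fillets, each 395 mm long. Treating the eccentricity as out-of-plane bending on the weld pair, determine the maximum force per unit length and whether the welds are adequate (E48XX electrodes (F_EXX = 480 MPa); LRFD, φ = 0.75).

f_max ≈ 2160 N/mm; NOT adequate

L_w = 2 × 395 = 790 mm; section modulus (unit throat) S = 2 × L²/6 = 52010 mm².
Direct shear f_v = P/L_w = 771×10³/790 = 975.9 N/mm.
Moment M = P × e = 771×10³ × 130 = 100230000 N·mm; bending f_b = M/S = 1927 N/mm.
f_max = √(f_v² + f_b²) = √(975.9² + 1927²) = 2160 N/mm.
φr_n = 0.75 × 0.6 × 480 × (0.707 × 12) = 1833 N/mm → NOT adequate.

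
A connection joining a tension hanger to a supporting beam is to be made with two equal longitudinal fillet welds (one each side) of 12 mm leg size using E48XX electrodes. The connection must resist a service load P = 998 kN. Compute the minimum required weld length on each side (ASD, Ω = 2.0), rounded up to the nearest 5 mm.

L = 410 mm on each side

E48XX → F_EXX = 480 MPa.
Throat t_e = 0.707 × 12 = 8.484 mm.
r_n/Ω = (0.6 × 480 × 8.484) / 2.0 = 1222 N/mm = 1.222 kN/mm.
L_req = P / (r_n/Ω) = 998 / 1.222 = 816.9 mm total.
Per side: 816.9 / 2 = 408.4 mm.
Round up → use L = 410 mm on each side.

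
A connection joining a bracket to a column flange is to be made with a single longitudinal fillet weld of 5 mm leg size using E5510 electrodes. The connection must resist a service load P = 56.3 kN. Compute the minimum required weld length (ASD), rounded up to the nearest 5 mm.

E55XX → F_EXX = 550 MPa.
Throat t_e = 0.707 × 5 = 3.535 mm.
r_n/Ω = (0.6 × 550 × 3.535) / 2.0 = 583.3 N/mm = 0.5833 kN/mm.
L_req = P / (r_n/Ω) = 56.3 / 0.5833 = 96.52 mm total.
Round up → use L = 100 mm.

L = 100 mm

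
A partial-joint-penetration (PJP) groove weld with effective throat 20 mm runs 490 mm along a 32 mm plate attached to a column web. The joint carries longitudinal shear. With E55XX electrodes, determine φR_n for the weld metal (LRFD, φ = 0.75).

E55XX → F_EXX = 550 MPa.
Effective throat (given) t_e = 20 mm.
A_we = 20 × 490 = 9800 mm².
F_nw = 0.6 F_EXX = 330 MPa.
φR_n = 0.75 × 330 × 9800 × 10⁻³ = 2426 kN.

φR_n ≈ 2430 kN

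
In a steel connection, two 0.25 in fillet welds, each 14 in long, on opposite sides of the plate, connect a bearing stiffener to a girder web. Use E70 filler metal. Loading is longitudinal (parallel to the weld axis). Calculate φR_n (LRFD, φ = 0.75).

φR_n ≈ 156 kip

E70XX → F_EXX = 70 ksi.
Effective throat t_e = 0.707 × 0.25 = 0.1767 in.
Total length L = 28 in; A_we = 0.1767 × 28 = 4.949 in².
F_nw = 0.6 F_EXX = 0.6 × 70 = 42 ksi.
φR_n = 0.75 × 42 × 4.949 = 155.9 kip.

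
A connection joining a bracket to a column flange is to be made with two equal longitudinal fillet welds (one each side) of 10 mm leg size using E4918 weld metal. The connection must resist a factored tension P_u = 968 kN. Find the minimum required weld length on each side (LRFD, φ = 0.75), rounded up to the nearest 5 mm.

L = 315 mm on each side

E49XX → F_EXX = 490 MPa.
Throat t_e = 0.707 × 10 = 7.07 mm.
φr_n = 0.75 × 0.6 × 490 × 7.07 × 10⁻³ = 1.559 kN/mm.
L_req = P_u / φr_n = 968 / 1.559 = 620.9 mm total.
Per side: 620.9 / 2 = 310.5 mm.
Round up → use L = 315 mm on each side.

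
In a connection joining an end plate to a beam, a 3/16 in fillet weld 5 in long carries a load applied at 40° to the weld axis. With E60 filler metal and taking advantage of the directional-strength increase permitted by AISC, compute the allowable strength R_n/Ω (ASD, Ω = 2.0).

R_n/Ω ≈ 15 kips

E60XX → F_EXX = 60 ksi.
t_e = 0.707 × 0.1875 = 0.1326 in; A_we = 0.1326 × 5 = 0.6628 in².
Directional factor: 1.0 + 0.5 sin^1.5(40°) = 1.258.
F_nw = 0.6 × 60 × 1.258 = 45.28 ksi.
R_n/Ω = (45.28 × 0.6628) / 2.0 = 15 kips.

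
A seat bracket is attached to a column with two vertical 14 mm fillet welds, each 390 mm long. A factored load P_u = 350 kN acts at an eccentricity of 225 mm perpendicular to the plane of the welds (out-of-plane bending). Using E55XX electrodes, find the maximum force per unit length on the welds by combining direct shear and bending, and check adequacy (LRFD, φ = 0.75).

f_max ≈ 1620 N/mm; adequate

E55XX → F_EXX = 550 MPa.
L_w = 2 × 390 = 780 mm; section modulus (unit throat) S = 2 × L²/6 = 50700 mm².
Direct shear f_v = P/L_w = 350×10³/780 = 448.7 N/mm.
Moment M = P × e = 350×10³ × 225 = 78750000 N·mm; bending f_b = M/S = 1553 N/mm.
f_max = √(f_v² + f_b²) = √(448.7² + 1553²) = 1617 N/mm.
φr_n = 0.75 × 0.6 × 550 × (0.707 × 14) = 2450 N/mm → adequate.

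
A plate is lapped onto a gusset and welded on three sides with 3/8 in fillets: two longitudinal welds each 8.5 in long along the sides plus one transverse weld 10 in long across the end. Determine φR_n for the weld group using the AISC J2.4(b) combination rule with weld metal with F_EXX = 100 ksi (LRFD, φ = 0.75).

φR_n ≈ 351 kips

t_e = 0.707 × 0.375 = 0.2651 in.
R_nwl = 0.6 × 100 × 0.2651 × 17 = 270.4 kips (longitudinal, 2 welds).
R_nwt = 0.6 × 100 × 0.2651 × 10 = 159.1 kips (transverse, base value).
(i) R_nwl + R_nwt = 429.5 kips; (ii) 0.85 R_nwl + 1.5 R_nwt = 468.5 kips.
R_n = max = 468.5 kips [governs: (ii)]; φR_n = 351.4 kips.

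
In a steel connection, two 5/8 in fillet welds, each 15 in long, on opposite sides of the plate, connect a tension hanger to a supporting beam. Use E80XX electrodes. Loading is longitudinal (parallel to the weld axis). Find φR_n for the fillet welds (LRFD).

φR_n ≈ 477 kip

E80XX → F_EXX = 80 ksi.
Effective throat t_e = 0.707 × 0.625 = 0.4419 in.
Total length L = 30 in; A_we = 0.4419 × 30 = 13.26 in².
F_nw = 0.6 F_EXX = 0.6 × 80 = 48 ksi.
φR_n = 0.75 × 48 × 13.26 = 477.2 kip.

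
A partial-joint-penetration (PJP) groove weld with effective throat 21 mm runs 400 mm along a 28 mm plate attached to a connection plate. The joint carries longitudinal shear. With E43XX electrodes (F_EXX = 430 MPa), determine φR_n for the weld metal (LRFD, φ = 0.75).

φR_n ≈ 1630 kN

Effective throat (given) t_e = 21 mm.
A_we = 21 × 400 = 8400 mm².
F_nw = 0.6 F_EXX = 258 MPa.
φR_n = 0.75 × 258 × 8400 × 10⁻³ = 1625 kN.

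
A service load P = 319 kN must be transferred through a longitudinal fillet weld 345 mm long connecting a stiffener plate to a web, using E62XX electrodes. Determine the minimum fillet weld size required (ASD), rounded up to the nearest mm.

w = 8 mm

E62XX → F_EXX = 620 MPa.
Total weld length L = 345 mm.
Required throat t_e = P × Ω / (0.6 F_EXX × L) = 319 × 2.0 / (0.6 × 620 × 345 × 10⁻³) = 4.971 mm.
Required leg w = t_e / 0.707 = 7.031 mm → use 8 mm.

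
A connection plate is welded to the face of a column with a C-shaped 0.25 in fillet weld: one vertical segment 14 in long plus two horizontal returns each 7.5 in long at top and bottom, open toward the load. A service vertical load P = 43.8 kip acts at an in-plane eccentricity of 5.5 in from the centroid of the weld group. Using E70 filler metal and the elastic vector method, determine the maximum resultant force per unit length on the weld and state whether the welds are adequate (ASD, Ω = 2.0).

f_max ≈ 3.07 kip/in; adequate

E70XX → F_EXX = 70 ksi.
Total weld length L_w = 29 in. Treat welds as unit-width lines.
Centroid: x̄ = 2×7.5×3.75 / 29 = 1.94 in from the vertical weld.
Polar moment about centroid: J = I_x + I_y = [14³/12 + 2×7.5×7²] + [14×1.94² + 2(7.5³/12 + 7.5×1.81²)] = 1136 in³.
Direct shear f_v = P/L_w = 43.8 / 29 = 1.51 kip/in (vertical).
Torsion M = P·e = 43.8 × 5.5 = 240.9 kip·in.
Critical point at (x, y) = (5.56, 7) from centroid. f_tx = M·y/J = 1.485 kip/in; f_ty = M·x/J = 1.179 kip/in.
Resultant f_max = √[f_tx² + (f_v + f_ty)²] = √[1.485² + (1.51 + 1.179)²] = 3.072 kip/in.
Capacity per unit length: r_n/Ω = (1/2.0) × 0.6 × 70 × (0.707 × 0.25) = 3.712 kip/in.
3.072 ≤ 3.712 → adequate.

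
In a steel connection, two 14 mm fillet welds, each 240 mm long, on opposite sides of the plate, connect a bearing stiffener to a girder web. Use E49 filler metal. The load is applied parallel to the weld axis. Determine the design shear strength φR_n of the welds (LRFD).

E49XX → F_EXX = 490 MPa.
Effective throat t_e = 0.707 × 14 = 9.898 mm.
Total length L = 480 mm; A_we = 9.898 × 480 = 4751 mm².
F_nw = 0.6 F_EXX = 0.6 × 490 = 294 MPa.
φR_n = 0.75 × 294 × 4751 × 10⁻³ = 1048 kN.

φR_n ≈ 1050 kN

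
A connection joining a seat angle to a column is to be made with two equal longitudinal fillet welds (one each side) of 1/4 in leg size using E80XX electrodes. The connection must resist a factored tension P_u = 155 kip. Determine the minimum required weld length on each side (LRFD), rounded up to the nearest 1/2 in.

L = 12.5 in on each side

E80XX → F_EXX = 80 ksi.
Throat t_e = 0.707 × 0.25 = 0.1767 in.
φr_n = 0.75 × 0.6 × 80 × 0.1767 = 6.363 kip/in.
L_req = P_u / φr_n = 155 / 6.363 = 24.36 in total.
Per side: 24.36 / 2 = 12.18 in.
Round up → use L = 12.5 in on each side.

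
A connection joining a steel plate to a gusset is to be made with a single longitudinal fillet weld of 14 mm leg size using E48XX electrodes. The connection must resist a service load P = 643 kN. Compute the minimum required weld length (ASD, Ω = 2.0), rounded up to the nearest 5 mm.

E48XX → F_EXX = 480 MPa.
Throat t_e = 0.707 × 14 = 9.898 mm.
r_n/Ω = (0.6 × 480 × 9.898) / 2.0 = 1425 N/mm = 1.425 kN/mm.
L_req = P / (r_n/Ω) = 643 / 1.425 = 451.1 mm total.
Round up → use L = 455 mm.

L = 455 mm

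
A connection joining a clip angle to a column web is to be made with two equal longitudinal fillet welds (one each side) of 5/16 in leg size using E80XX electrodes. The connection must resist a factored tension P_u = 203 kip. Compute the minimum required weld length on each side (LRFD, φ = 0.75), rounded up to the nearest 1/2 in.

L = 13 in on each side

E80XX → F_EXX = 80 ksi.
Throat t_e = 0.707 × 0.3125 = 0.2209 in.
φr_n = 0.75 × 0.6 × 80 × 0.2209 = 7.954 kip/in.
L_req = P_u / φr_n = 203 / 7.954 = 25.52 in total.
Per side: 25.52 / 2 = 12.76 in.
Round up → use L = 13 in on each side.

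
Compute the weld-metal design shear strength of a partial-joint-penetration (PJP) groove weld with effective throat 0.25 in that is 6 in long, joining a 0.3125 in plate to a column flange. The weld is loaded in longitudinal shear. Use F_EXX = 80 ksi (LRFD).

Effective throat (given) t_e = 0.25 in.
A_we = 0.25 × 6 = 1.5 in².
F_nw = 0.6 F_EXX = 48 ksi.
φR_n = 0.75 × 48 × 1.5 = 54 kips.

φR_n ≈ 54 kips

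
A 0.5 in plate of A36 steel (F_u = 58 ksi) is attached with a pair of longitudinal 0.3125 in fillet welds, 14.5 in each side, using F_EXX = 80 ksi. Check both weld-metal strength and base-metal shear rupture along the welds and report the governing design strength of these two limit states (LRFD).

t_e = 0.707 × 0.3125 = 0.2209 in; L = 29 in.
Weld metal: φR_n = 0.75 × 0.6 × 80 × 0.2209 × 29 = 230.7 kips.
Base metal (shear rupture): φR_n = 0.75 × 0.6 × 58 × 0.5 × 29 = 378.4 kips.
Governing: weld metal.

φR_n ≈ 231 kips (weld metal governs)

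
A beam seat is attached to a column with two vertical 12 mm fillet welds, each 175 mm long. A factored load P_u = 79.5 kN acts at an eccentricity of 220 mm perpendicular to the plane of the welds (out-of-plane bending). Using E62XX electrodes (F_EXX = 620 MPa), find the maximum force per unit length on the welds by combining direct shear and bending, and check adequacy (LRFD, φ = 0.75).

f_max ≈ 1730 N/mm; adequate

L_w = 2 × 175 = 350 mm; section modulus (unit throat) S = 2 × L²/6 = 10210 mm².
Direct shear f_v = P/L_w = 79.5×10³/350 = 227.1 N/mm.
Moment M = P × e = 79.5×10³ × 220 = 17490000 N·mm; bending f_b = M/S = 1713 N/mm.
f_max = √(f_v² + f_b²) = √(227.1² + 1713²) = 1728 N/mm.
φr_n = 0.75 × 0.6 × 620 × (0.707 × 12) = 2367 N/mm → adequate.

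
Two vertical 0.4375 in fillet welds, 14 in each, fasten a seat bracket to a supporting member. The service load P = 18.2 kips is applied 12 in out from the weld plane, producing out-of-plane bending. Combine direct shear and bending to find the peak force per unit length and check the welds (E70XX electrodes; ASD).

E70XX → F_EXX = 70 ksi.
L_w = 2 × 14 = 28 in; section modulus (unit throat) S = 2 × L²/6 = 65.33 in².
Direct shear f_v = P/L_w = 18.2/28 = 0.65 kip/in.
Moment M = P × e = 18.2 × 12 = 218.4 kip·in; bending f_b = M/S = 3.343 kip/in.
f_max = √(f_v² + f_b²) = √(0.65² + 3.343²) = 3.405 kip/in.
r_n/Ω = (1/2.0) × 0.6 × 70 × (0.707 × 0.4375) = 6.496 kip/in → adequate.

f_max ≈ 3.41 kip/in; adequate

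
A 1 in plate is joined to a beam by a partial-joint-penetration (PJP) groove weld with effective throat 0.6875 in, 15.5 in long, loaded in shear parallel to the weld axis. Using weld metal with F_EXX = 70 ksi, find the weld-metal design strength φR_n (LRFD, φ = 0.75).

Effective throat (given) t_e = 0.6875 in.
A_we = 0.6875 × 15.5 = 10.66 in².
F_nw = 0.6 F_EXX = 42 ksi.
φR_n = 0.75 × 42 × 10.66 = 335.7 kip.

φR_n ≈ 336 kip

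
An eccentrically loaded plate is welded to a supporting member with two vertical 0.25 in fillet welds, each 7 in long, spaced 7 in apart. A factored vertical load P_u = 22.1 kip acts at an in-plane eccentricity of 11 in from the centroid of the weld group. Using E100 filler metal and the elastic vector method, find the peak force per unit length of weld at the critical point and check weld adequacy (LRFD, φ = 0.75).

f_max ≈ 6.48 kip/in; adequate

E100XX → F_EXX = 100 ksi.
Total weld length L_w = 14 in. Treat welds as unit-width lines.
Polar moment about centroid: J = 2[d³/12 + d(b/2)²] = 2[7³/12 + 7×3.5²] = 228.7 in³.
Direct shear f_v = P/L_w = 22.1 / 14 = 1.579 kip/in (vertical).
Torsion M = P·e = 22.1 × 11 = 243.1 kip·in.
Critical point at (x, y) = (3.5, 3.5) from centroid. f_tx = M·y/J = 3.721 kip/in; f_ty = M·x/J = 3.721 kip/in.
Resultant f_max = √[f_tx² + (f_v + f_ty)²] = √[3.721² + (1.579 + 3.721)²] = 6.475 kip/in.
Capacity per unit length: φr_n = 0.75 × 0.6 × 100 × (0.707 × 0.25) = 7.954 kip/in.
6.475 ≤ 7.954 → adequate.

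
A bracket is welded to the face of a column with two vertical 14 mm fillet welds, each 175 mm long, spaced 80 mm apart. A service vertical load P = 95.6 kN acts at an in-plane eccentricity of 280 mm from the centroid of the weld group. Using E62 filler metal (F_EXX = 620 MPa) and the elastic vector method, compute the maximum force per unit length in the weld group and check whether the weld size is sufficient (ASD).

Total weld length L_w = 350 mm. Treat welds as unit-width lines.
Polar moment about centroid: J = 2[d³/12 + d(b/2)²] = 2[175³/12 + 175×40²] = 1453000 mm³.
Direct shear f_v = P/L_w = 95.6×10³ / 350 = 273.1 N/mm (vertical).
Torsion M = P·e = 95.6×10³ × 280 = 26768000 N·mm.
Critical point at (x, y) = (40, 87.5) from centroid. f_tx = M·y/J = 1612 N/mm; f_ty = M·x/J = 736.8 N/mm.
Resultant f_max = √[f_tx² + (f_v + f_ty)²] = √[1612² + (273.1 + 736.8)²] = 1902 N/mm.
Capacity per unit length: r_n/Ω = (1/2.0) × 0.6 × 620 × (0.707 × 14) = 1841 N/mm.
1902 > 1841 → NOT adequate.

f_max ≈ 1900 N/mm; NOT adequate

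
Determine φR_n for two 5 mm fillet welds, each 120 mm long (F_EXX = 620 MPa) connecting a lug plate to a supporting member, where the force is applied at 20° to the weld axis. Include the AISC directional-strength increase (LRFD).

t_e = 0.707 × 5 = 3.535 mm; A_we = 3.535 × 240 = 848.4 mm².
Directional factor: 1.0 + 0.5 sin^1.5(20°) = 1.1.
F_nw = 0.6 × 620 × 1.1 = 409.2 MPa.
φR_n = 0.75 × 409.2 × 848.4 × 10⁻³ = 260.4 kN.

φR_n ≈ 260 kN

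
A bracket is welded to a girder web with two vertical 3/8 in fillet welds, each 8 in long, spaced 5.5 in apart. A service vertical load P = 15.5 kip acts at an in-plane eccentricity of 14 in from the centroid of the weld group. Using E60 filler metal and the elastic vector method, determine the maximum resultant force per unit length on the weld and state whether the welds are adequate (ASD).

E60XX → F_EXX = 60 ksi.
Total weld length L_w = 16 in. Treat welds as unit-width lines.
Polar moment about centroid: J = 2[d³/12 + d(b/2)²] = 2[8³/12 + 8×2.75²] = 206.3 in³.
Direct shear f_v = P/L_w = 15.5 / 16 = 0.9688 kip/in (vertical).
Torsion M = P·e = 15.5 × 14 = 217 kip·in.
Critical point at (x, y) = (2.75, 4) from centroid. f_tx = M·y/J = 4.207 kip/in; f_ty = M·x/J = 2.892 kip/in.
Resultant f_max = √[f_tx² + (f_v + f_ty)²] = √[4.207² + (0.9688 + 2.892)²] = 5.71 kip/in.
Capacity per unit length: r_n/Ω = (1/2.0) × 0.6 × 60 × (0.707 × 0.375) = 4.772 kip/in.
5.71 > 4.772 → NOT adequate.

f_max ≈ 5.71 kip/in; NOT adequate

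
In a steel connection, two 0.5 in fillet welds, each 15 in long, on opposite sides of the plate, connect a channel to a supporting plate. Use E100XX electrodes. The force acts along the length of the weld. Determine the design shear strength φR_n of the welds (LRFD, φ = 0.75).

φR_n ≈ 477 kip

E100XX → F_EXX = 100 ksi.
Effective throat t_e = 0.707 × 0.5 = 0.3535 in.
Total length L = 30 in; A_we = 0.3535 × 30 = 10.6 in².
F_nw = 0.6 F_EXX = 0.6 × 100 = 60 ksi.
φR_n = 0.75 × 60 × 10.6 = 477.2 kip.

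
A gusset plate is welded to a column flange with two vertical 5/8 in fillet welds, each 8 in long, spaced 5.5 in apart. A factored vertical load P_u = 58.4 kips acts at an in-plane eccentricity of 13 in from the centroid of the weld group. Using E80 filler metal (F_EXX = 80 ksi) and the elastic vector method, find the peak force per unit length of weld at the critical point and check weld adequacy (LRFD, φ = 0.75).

Total weld length L_w = 16 in. Treat welds as unit-width lines.
Polar moment about centroid: J = 2[d³/12 + d(b/2)²] = 2[8³/12 + 8×2.75²] = 206.3 in³.
Direct shear f_v = P/L_w = 58.4 / 16 = 3.65 kip/in (vertical).
Torsion M = P·e = 58.4 × 13 = 759.2 kip·in.
Critical point at (x, y) = (2.75, 4) from centroid. f_tx = M·y/J = 14.72 kip/in; f_ty = M·x/J = 10.12 kip/in.
Resultant f_max = √[f_tx² + (f_v + f_ty)²] = √[14.72² + (3.65 + 10.12)²] = 20.15 kip/in.
Capacity per unit length: φr_n = 0.75 × 0.6 × 80 × (0.707 × 0.625) = 15.91 kip/in.
20.15 > 15.91 → NOT adequate.

f_max ≈ 20.2 kip/in; NOT adequate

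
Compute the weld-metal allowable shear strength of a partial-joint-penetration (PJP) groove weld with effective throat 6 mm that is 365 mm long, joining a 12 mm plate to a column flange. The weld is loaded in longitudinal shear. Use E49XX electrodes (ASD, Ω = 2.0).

E49XX → F_EXX = 490 MPa.
Effective throat (given) t_e = 6 mm.
A_we = 6 × 365 = 2190 mm².
F_nw = 0.6 F_EXX = 294 MPa.
R_n/Ω = (294 × 2190) / 2.0 × 10⁻³ = 321.9 kN.

R_n/Ω ≈ 322 kN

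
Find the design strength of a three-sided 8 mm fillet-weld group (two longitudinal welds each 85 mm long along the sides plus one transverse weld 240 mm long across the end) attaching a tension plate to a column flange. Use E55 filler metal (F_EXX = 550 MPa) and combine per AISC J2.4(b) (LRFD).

t_e = 0.707 × 8 = 5.656 mm.
R_nwl = 0.6 × 550 × 5.656 × 170 × 10⁻³ = 317.3 kN (longitudinal, 2 welds).
R_nwt = 0.6 × 550 × 5.656 × 240 × 10⁻³ = 448 kN (transverse, base value).
(i) R_nwl + R_nwt = 765.3 kN; (ii) 0.85 R_nwl + 1.5 R_nwt = 941.6 kN.
R_n = max = 941.6 kN [governs: (ii)]; φR_n = 706.2 kN.

φR_n ≈ 706 kN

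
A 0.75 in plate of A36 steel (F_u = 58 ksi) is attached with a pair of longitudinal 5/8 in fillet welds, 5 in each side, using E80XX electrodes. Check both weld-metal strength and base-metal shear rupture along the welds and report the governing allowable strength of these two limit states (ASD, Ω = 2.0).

E80XX → F_EXX = 80 ksi.
t_e = 0.707 × 0.625 = 0.4419 in; L = 10 in.
Weld metal: R_n/Ω = (1/2.0) × 0.6 × 80 × 0.4419 × 10 = 106 kips.
Base metal (shear rupture): R_n/Ω = (1/2.0) × 0.6 × 58 × 0.75 × 10 = 130.5 kips.
Governing: weld metal.

R_n/Ω ≈ 106 kips (weld metal governs)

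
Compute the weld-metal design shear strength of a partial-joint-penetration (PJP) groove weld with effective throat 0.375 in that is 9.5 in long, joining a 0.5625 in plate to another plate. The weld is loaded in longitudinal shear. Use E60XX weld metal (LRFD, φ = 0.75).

φR_n ≈ 96.2 kip

E60XX → F_EXX = 60 ksi.
Effective throat (given) t_e = 0.375 in.
A_we = 0.375 × 9.5 = 3.562 in².
F_nw = 0.6 F_EXX = 36 ksi.
φR_n = 0.75 × 36 × 3.562 = 96.19 kip.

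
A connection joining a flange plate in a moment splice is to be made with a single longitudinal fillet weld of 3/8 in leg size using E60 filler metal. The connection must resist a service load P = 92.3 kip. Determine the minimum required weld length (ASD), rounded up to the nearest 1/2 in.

E60XX → F_EXX = 60 ksi.
Throat t_e = 0.707 × 0.375 = 0.2651 in.
r_n/Ω = (0.6 × 60 × 0.2651) / 2.0 = 4.772 kip/in.
L_req = P / (r_n/Ω) = 92.3 / 4.772 = 19.34 in total.
Round up → use L = 19.5 in.

L = 19.5 in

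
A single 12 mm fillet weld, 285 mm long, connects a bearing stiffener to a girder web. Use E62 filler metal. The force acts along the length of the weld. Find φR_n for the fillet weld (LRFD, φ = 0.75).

φR_n ≈ 675 kN

E62XX → F_EXX = 620 MPa.
Effective throat t_e = 0.707 × 12 = 8.484 mm.
Total length L = 285 mm; A_we = 8.484 × 285 = 2418 mm².
F_nw = 0.6 F_EXX = 0.6 × 620 = 372 MPa.
φR_n = 0.75 × 372 × 2418 × 10⁻³ = 674.6 kN.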